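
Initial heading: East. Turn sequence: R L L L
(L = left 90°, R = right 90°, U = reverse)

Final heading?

Start: East
  R (right (90° clockwise)) -> South
  L (left (90° counter-clockwise)) -> East
  L (left (90° counter-clockwise)) -> North
  L (left (90° counter-clockwise)) -> West
Final: West

Answer: Final heading: West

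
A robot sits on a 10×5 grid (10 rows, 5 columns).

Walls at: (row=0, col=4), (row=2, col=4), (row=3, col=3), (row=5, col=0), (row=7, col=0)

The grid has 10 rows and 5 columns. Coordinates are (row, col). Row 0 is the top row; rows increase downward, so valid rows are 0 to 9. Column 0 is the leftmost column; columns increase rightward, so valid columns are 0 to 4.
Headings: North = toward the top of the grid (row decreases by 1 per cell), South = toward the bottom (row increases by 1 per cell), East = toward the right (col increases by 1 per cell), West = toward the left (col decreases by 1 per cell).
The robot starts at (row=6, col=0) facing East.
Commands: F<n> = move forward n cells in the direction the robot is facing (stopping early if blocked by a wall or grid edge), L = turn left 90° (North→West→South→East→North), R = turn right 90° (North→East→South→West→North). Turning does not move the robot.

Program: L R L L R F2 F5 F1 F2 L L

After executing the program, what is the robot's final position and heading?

Start: (row=6, col=0), facing East
  L: turn left, now facing North
  R: turn right, now facing East
  L: turn left, now facing North
  L: turn left, now facing West
  R: turn right, now facing North
  F2: move forward 0/2 (blocked), now at (row=6, col=0)
  F5: move forward 0/5 (blocked), now at (row=6, col=0)
  F1: move forward 0/1 (blocked), now at (row=6, col=0)
  F2: move forward 0/2 (blocked), now at (row=6, col=0)
  L: turn left, now facing West
  L: turn left, now facing South
Final: (row=6, col=0), facing South

Answer: Final position: (row=6, col=0), facing South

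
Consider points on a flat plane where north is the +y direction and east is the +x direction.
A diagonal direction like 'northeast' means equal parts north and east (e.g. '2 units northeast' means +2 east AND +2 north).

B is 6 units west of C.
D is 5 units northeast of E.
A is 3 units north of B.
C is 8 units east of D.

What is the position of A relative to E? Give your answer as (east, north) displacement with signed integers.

Answer: A is at (east=7, north=8) relative to E.

Derivation:
Place E at the origin (east=0, north=0).
  D is 5 units northeast of E: delta (east=+5, north=+5); D at (east=5, north=5).
  C is 8 units east of D: delta (east=+8, north=+0); C at (east=13, north=5).
  B is 6 units west of C: delta (east=-6, north=+0); B at (east=7, north=5).
  A is 3 units north of B: delta (east=+0, north=+3); A at (east=7, north=8).
Therefore A relative to E: (east=7, north=8).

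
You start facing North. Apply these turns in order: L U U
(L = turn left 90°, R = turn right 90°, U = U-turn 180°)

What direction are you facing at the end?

Start: North
  L (left (90° counter-clockwise)) -> West
  U (U-turn (180°)) -> East
  U (U-turn (180°)) -> West
Final: West

Answer: Final heading: West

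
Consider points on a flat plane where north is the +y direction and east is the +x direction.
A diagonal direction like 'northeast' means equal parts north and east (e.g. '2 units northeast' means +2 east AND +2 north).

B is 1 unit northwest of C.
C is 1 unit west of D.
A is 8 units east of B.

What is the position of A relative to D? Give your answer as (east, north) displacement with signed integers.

Answer: A is at (east=6, north=1) relative to D.

Derivation:
Place D at the origin (east=0, north=0).
  C is 1 unit west of D: delta (east=-1, north=+0); C at (east=-1, north=0).
  B is 1 unit northwest of C: delta (east=-1, north=+1); B at (east=-2, north=1).
  A is 8 units east of B: delta (east=+8, north=+0); A at (east=6, north=1).
Therefore A relative to D: (east=6, north=1).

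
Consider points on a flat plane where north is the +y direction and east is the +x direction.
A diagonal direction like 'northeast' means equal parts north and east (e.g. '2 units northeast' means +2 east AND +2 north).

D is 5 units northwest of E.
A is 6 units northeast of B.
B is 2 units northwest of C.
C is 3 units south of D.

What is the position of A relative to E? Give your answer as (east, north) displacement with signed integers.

Place E at the origin (east=0, north=0).
  D is 5 units northwest of E: delta (east=-5, north=+5); D at (east=-5, north=5).
  C is 3 units south of D: delta (east=+0, north=-3); C at (east=-5, north=2).
  B is 2 units northwest of C: delta (east=-2, north=+2); B at (east=-7, north=4).
  A is 6 units northeast of B: delta (east=+6, north=+6); A at (east=-1, north=10).
Therefore A relative to E: (east=-1, north=10).

Answer: A is at (east=-1, north=10) relative to E.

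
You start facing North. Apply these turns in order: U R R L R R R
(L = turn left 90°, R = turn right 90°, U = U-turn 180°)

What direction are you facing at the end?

Answer: Final heading: South

Derivation:
Start: North
  U (U-turn (180°)) -> South
  R (right (90° clockwise)) -> West
  R (right (90° clockwise)) -> North
  L (left (90° counter-clockwise)) -> West
  R (right (90° clockwise)) -> North
  R (right (90° clockwise)) -> East
  R (right (90° clockwise)) -> South
Final: South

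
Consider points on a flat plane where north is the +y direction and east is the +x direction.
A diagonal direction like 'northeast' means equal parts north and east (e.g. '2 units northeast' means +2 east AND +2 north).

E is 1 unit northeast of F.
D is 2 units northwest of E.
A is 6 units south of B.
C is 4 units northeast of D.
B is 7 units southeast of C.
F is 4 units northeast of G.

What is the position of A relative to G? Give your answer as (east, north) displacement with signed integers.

Place G at the origin (east=0, north=0).
  F is 4 units northeast of G: delta (east=+4, north=+4); F at (east=4, north=4).
  E is 1 unit northeast of F: delta (east=+1, north=+1); E at (east=5, north=5).
  D is 2 units northwest of E: delta (east=-2, north=+2); D at (east=3, north=7).
  C is 4 units northeast of D: delta (east=+4, north=+4); C at (east=7, north=11).
  B is 7 units southeast of C: delta (east=+7, north=-7); B at (east=14, north=4).
  A is 6 units south of B: delta (east=+0, north=-6); A at (east=14, north=-2).
Therefore A relative to G: (east=14, north=-2).

Answer: A is at (east=14, north=-2) relative to G.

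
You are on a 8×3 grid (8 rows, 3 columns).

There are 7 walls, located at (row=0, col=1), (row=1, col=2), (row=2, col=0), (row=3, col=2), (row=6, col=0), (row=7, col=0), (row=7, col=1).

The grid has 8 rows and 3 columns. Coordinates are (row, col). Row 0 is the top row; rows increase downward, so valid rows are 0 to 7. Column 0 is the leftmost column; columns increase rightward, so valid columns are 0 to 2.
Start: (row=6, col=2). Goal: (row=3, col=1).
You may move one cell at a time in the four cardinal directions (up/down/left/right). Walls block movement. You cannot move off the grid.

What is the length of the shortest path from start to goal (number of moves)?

Answer: Shortest path length: 4

Derivation:
BFS from (row=6, col=2) until reaching (row=3, col=1):
  Distance 0: (row=6, col=2)
  Distance 1: (row=5, col=2), (row=6, col=1), (row=7, col=2)
  Distance 2: (row=4, col=2), (row=5, col=1)
  Distance 3: (row=4, col=1), (row=5, col=0)
  Distance 4: (row=3, col=1), (row=4, col=0)  <- goal reached here
One shortest path (4 moves): (row=6, col=2) -> (row=6, col=1) -> (row=5, col=1) -> (row=4, col=1) -> (row=3, col=1)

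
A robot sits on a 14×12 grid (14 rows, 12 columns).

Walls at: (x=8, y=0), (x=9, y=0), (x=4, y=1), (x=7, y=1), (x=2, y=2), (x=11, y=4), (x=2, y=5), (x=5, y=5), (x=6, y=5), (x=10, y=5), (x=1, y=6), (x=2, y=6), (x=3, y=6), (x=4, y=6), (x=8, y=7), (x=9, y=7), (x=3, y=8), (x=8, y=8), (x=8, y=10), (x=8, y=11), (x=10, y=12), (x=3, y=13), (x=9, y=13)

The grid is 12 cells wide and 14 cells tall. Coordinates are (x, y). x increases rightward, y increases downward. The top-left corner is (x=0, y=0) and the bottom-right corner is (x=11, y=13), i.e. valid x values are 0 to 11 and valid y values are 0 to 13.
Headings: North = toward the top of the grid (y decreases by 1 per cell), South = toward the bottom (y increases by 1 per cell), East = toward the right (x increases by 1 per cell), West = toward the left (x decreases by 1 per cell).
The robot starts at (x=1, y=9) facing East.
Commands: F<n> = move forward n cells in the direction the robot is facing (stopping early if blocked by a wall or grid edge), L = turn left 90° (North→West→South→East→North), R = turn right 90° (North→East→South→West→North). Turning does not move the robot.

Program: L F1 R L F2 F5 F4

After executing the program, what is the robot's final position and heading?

Start: (x=1, y=9), facing East
  L: turn left, now facing North
  F1: move forward 1, now at (x=1, y=8)
  R: turn right, now facing East
  L: turn left, now facing North
  F2: move forward 1/2 (blocked), now at (x=1, y=7)
  F5: move forward 0/5 (blocked), now at (x=1, y=7)
  F4: move forward 0/4 (blocked), now at (x=1, y=7)
Final: (x=1, y=7), facing North

Answer: Final position: (x=1, y=7), facing North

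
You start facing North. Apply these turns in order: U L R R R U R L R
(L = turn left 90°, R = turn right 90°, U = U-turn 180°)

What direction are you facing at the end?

Start: North
  U (U-turn (180°)) -> South
  L (left (90° counter-clockwise)) -> East
  R (right (90° clockwise)) -> South
  R (right (90° clockwise)) -> West
  R (right (90° clockwise)) -> North
  U (U-turn (180°)) -> South
  R (right (90° clockwise)) -> West
  L (left (90° counter-clockwise)) -> South
  R (right (90° clockwise)) -> West
Final: West

Answer: Final heading: West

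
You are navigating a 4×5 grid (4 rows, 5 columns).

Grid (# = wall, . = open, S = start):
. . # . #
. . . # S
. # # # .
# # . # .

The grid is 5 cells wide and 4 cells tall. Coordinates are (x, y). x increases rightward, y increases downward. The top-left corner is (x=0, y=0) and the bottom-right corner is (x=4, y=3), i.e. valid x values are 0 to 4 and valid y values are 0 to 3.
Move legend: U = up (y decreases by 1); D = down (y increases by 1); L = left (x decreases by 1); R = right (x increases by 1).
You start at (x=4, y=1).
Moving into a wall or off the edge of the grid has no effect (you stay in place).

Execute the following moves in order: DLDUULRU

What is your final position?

Answer: Final position: (x=4, y=1)

Derivation:
Start: (x=4, y=1)
  D (down): (x=4, y=1) -> (x=4, y=2)
  L (left): blocked, stay at (x=4, y=2)
  D (down): (x=4, y=2) -> (x=4, y=3)
  U (up): (x=4, y=3) -> (x=4, y=2)
  U (up): (x=4, y=2) -> (x=4, y=1)
  L (left): blocked, stay at (x=4, y=1)
  R (right): blocked, stay at (x=4, y=1)
  U (up): blocked, stay at (x=4, y=1)
Final: (x=4, y=1)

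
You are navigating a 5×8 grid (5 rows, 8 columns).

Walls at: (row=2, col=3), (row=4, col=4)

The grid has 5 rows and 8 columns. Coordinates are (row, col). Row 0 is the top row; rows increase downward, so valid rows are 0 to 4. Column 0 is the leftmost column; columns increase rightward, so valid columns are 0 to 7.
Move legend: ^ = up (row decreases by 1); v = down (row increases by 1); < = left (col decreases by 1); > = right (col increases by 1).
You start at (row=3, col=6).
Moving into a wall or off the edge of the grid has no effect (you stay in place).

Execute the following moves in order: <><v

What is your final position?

Start: (row=3, col=6)
  < (left): (row=3, col=6) -> (row=3, col=5)
  > (right): (row=3, col=5) -> (row=3, col=6)
  < (left): (row=3, col=6) -> (row=3, col=5)
  v (down): (row=3, col=5) -> (row=4, col=5)
Final: (row=4, col=5)

Answer: Final position: (row=4, col=5)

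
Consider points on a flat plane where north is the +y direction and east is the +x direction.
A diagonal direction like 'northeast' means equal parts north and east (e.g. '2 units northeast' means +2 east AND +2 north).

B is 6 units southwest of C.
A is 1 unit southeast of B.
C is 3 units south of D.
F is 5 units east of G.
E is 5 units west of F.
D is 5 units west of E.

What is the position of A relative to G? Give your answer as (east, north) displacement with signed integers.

Answer: A is at (east=-10, north=-10) relative to G.

Derivation:
Place G at the origin (east=0, north=0).
  F is 5 units east of G: delta (east=+5, north=+0); F at (east=5, north=0).
  E is 5 units west of F: delta (east=-5, north=+0); E at (east=0, north=0).
  D is 5 units west of E: delta (east=-5, north=+0); D at (east=-5, north=0).
  C is 3 units south of D: delta (east=+0, north=-3); C at (east=-5, north=-3).
  B is 6 units southwest of C: delta (east=-6, north=-6); B at (east=-11, north=-9).
  A is 1 unit southeast of B: delta (east=+1, north=-1); A at (east=-10, north=-10).
Therefore A relative to G: (east=-10, north=-10).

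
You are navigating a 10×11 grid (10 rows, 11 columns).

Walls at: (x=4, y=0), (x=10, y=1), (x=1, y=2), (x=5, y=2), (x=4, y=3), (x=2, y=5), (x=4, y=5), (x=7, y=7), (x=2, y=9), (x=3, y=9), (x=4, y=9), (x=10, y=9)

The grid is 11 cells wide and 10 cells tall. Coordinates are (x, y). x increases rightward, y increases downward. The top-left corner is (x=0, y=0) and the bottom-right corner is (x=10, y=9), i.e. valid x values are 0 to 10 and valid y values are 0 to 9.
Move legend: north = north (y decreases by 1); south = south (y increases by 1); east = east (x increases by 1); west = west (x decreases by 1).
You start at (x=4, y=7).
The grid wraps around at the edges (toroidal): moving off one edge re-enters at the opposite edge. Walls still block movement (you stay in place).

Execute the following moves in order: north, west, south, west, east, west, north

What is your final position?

Answer: Final position: (x=2, y=6)

Derivation:
Start: (x=4, y=7)
  north (north): (x=4, y=7) -> (x=4, y=6)
  west (west): (x=4, y=6) -> (x=3, y=6)
  south (south): (x=3, y=6) -> (x=3, y=7)
  west (west): (x=3, y=7) -> (x=2, y=7)
  east (east): (x=2, y=7) -> (x=3, y=7)
  west (west): (x=3, y=7) -> (x=2, y=7)
  north (north): (x=2, y=7) -> (x=2, y=6)
Final: (x=2, y=6)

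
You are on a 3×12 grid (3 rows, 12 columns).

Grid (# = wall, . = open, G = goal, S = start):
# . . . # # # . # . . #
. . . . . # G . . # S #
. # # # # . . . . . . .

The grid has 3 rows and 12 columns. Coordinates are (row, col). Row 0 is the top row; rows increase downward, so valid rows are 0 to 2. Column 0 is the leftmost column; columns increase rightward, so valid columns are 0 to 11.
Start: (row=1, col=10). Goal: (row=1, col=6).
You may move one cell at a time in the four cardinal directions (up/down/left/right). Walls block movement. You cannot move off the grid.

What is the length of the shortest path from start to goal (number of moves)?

BFS from (row=1, col=10) until reaching (row=1, col=6):
  Distance 0: (row=1, col=10)
  Distance 1: (row=0, col=10), (row=2, col=10)
  Distance 2: (row=0, col=9), (row=2, col=9), (row=2, col=11)
  Distance 3: (row=2, col=8)
  Distance 4: (row=1, col=8), (row=2, col=7)
  Distance 5: (row=1, col=7), (row=2, col=6)
  Distance 6: (row=0, col=7), (row=1, col=6), (row=2, col=5)  <- goal reached here
One shortest path (6 moves): (row=1, col=10) -> (row=2, col=10) -> (row=2, col=9) -> (row=2, col=8) -> (row=2, col=7) -> (row=2, col=6) -> (row=1, col=6)

Answer: Shortest path length: 6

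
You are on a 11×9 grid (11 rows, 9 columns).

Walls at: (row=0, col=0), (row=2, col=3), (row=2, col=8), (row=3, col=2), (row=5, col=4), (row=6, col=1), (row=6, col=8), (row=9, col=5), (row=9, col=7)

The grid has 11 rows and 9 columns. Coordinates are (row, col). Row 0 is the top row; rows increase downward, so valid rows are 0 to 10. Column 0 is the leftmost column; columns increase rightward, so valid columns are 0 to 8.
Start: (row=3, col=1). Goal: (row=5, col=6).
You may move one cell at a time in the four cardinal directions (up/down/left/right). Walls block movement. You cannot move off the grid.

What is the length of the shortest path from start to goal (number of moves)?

Answer: Shortest path length: 7

Derivation:
BFS from (row=3, col=1) until reaching (row=5, col=6):
  Distance 0: (row=3, col=1)
  Distance 1: (row=2, col=1), (row=3, col=0), (row=4, col=1)
  Distance 2: (row=1, col=1), (row=2, col=0), (row=2, col=2), (row=4, col=0), (row=4, col=2), (row=5, col=1)
  Distance 3: (row=0, col=1), (row=1, col=0), (row=1, col=2), (row=4, col=3), (row=5, col=0), (row=5, col=2)
  Distance 4: (row=0, col=2), (row=1, col=3), (row=3, col=3), (row=4, col=4), (row=5, col=3), (row=6, col=0), (row=6, col=2)
  Distance 5: (row=0, col=3), (row=1, col=4), (row=3, col=4), (row=4, col=5), (row=6, col=3), (row=7, col=0), (row=7, col=2)
  Distance 6: (row=0, col=4), (row=1, col=5), (row=2, col=4), (row=3, col=5), (row=4, col=6), (row=5, col=5), (row=6, col=4), (row=7, col=1), (row=7, col=3), (row=8, col=0), (row=8, col=2)
  Distance 7: (row=0, col=5), (row=1, col=6), (row=2, col=5), (row=3, col=6), (row=4, col=7), (row=5, col=6), (row=6, col=5), (row=7, col=4), (row=8, col=1), (row=8, col=3), (row=9, col=0), (row=9, col=2)  <- goal reached here
One shortest path (7 moves): (row=3, col=1) -> (row=4, col=1) -> (row=4, col=2) -> (row=4, col=3) -> (row=4, col=4) -> (row=4, col=5) -> (row=4, col=6) -> (row=5, col=6)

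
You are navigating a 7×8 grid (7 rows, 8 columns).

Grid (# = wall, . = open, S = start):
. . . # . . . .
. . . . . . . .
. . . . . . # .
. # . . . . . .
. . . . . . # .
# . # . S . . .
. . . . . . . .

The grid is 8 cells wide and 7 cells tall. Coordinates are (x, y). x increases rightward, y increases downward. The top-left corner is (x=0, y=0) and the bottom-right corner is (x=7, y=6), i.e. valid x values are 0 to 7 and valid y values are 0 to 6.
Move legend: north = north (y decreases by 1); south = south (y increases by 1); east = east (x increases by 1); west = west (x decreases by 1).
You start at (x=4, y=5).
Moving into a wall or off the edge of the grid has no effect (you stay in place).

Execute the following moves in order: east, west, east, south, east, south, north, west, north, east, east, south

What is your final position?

Answer: Final position: (x=5, y=5)

Derivation:
Start: (x=4, y=5)
  east (east): (x=4, y=5) -> (x=5, y=5)
  west (west): (x=5, y=5) -> (x=4, y=5)
  east (east): (x=4, y=5) -> (x=5, y=5)
  south (south): (x=5, y=5) -> (x=5, y=6)
  east (east): (x=5, y=6) -> (x=6, y=6)
  south (south): blocked, stay at (x=6, y=6)
  north (north): (x=6, y=6) -> (x=6, y=5)
  west (west): (x=6, y=5) -> (x=5, y=5)
  north (north): (x=5, y=5) -> (x=5, y=4)
  east (east): blocked, stay at (x=5, y=4)
  east (east): blocked, stay at (x=5, y=4)
  south (south): (x=5, y=4) -> (x=5, y=5)
Final: (x=5, y=5)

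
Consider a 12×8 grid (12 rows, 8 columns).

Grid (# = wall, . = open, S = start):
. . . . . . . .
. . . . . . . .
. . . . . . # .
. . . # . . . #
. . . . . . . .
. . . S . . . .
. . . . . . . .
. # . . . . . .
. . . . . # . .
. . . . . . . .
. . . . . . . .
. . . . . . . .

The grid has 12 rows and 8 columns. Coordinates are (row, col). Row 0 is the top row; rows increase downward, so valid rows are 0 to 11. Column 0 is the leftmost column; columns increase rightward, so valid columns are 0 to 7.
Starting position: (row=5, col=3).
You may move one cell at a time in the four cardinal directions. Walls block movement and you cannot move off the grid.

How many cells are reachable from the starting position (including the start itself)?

Answer: Reachable cells: 91

Derivation:
BFS flood-fill from (row=5, col=3):
  Distance 0: (row=5, col=3)
  Distance 1: (row=4, col=3), (row=5, col=2), (row=5, col=4), (row=6, col=3)
  Distance 2: (row=4, col=2), (row=4, col=4), (row=5, col=1), (row=5, col=5), (row=6, col=2), (row=6, col=4), (row=7, col=3)
  Distance 3: (row=3, col=2), (row=3, col=4), (row=4, col=1), (row=4, col=5), (row=5, col=0), (row=5, col=6), (row=6, col=1), (row=6, col=5), (row=7, col=2), (row=7, col=4), (row=8, col=3)
  Distance 4: (row=2, col=2), (row=2, col=4), (row=3, col=1), (row=3, col=5), (row=4, col=0), (row=4, col=6), (row=5, col=7), (row=6, col=0), (row=6, col=6), (row=7, col=5), (row=8, col=2), (row=8, col=4), (row=9, col=3)
  Distance 5: (row=1, col=2), (row=1, col=4), (row=2, col=1), (row=2, col=3), (row=2, col=5), (row=3, col=0), (row=3, col=6), (row=4, col=7), (row=6, col=7), (row=7, col=0), (row=7, col=6), (row=8, col=1), (row=9, col=2), (row=9, col=4), (row=10, col=3)
  Distance 6: (row=0, col=2), (row=0, col=4), (row=1, col=1), (row=1, col=3), (row=1, col=5), (row=2, col=0), (row=7, col=7), (row=8, col=0), (row=8, col=6), (row=9, col=1), (row=9, col=5), (row=10, col=2), (row=10, col=4), (row=11, col=3)
  Distance 7: (row=0, col=1), (row=0, col=3), (row=0, col=5), (row=1, col=0), (row=1, col=6), (row=8, col=7), (row=9, col=0), (row=9, col=6), (row=10, col=1), (row=10, col=5), (row=11, col=2), (row=11, col=4)
  Distance 8: (row=0, col=0), (row=0, col=6), (row=1, col=7), (row=9, col=7), (row=10, col=0), (row=10, col=6), (row=11, col=1), (row=11, col=5)
  Distance 9: (row=0, col=7), (row=2, col=7), (row=10, col=7), (row=11, col=0), (row=11, col=6)
  Distance 10: (row=11, col=7)
Total reachable: 91 (grid has 91 open cells total)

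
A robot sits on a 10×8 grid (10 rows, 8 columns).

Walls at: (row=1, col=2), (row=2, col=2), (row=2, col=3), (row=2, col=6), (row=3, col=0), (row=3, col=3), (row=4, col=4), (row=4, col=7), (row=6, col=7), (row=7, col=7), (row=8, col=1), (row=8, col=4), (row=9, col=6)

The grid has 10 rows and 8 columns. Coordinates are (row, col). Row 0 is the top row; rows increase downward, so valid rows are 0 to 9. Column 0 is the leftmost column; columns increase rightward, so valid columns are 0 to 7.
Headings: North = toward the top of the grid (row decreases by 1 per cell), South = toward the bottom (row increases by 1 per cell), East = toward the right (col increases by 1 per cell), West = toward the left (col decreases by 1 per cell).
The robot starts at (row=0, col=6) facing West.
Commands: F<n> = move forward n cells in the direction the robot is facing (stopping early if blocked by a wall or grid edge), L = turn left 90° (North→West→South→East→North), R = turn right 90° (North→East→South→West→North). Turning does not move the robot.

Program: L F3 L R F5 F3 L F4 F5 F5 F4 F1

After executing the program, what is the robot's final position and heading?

Answer: Final position: (row=1, col=7), facing East

Derivation:
Start: (row=0, col=6), facing West
  L: turn left, now facing South
  F3: move forward 1/3 (blocked), now at (row=1, col=6)
  L: turn left, now facing East
  R: turn right, now facing South
  F5: move forward 0/5 (blocked), now at (row=1, col=6)
  F3: move forward 0/3 (blocked), now at (row=1, col=6)
  L: turn left, now facing East
  F4: move forward 1/4 (blocked), now at (row=1, col=7)
  F5: move forward 0/5 (blocked), now at (row=1, col=7)
  F5: move forward 0/5 (blocked), now at (row=1, col=7)
  F4: move forward 0/4 (blocked), now at (row=1, col=7)
  F1: move forward 0/1 (blocked), now at (row=1, col=7)
Final: (row=1, col=7), facing East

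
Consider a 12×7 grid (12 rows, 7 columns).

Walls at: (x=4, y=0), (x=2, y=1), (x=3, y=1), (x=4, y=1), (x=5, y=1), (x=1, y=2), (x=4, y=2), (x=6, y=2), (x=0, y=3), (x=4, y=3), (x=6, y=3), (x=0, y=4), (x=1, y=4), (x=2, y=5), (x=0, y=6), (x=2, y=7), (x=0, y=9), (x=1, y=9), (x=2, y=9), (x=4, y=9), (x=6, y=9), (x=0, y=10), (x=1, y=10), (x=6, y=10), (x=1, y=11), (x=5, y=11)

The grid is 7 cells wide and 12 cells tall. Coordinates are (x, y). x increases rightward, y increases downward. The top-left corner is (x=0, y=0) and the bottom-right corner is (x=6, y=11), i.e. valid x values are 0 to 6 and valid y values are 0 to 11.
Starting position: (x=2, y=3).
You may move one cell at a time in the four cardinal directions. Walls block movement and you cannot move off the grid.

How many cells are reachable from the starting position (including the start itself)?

Answer: Reachable cells: 46

Derivation:
BFS flood-fill from (x=2, y=3):
  Distance 0: (x=2, y=3)
  Distance 1: (x=2, y=2), (x=1, y=3), (x=3, y=3), (x=2, y=4)
  Distance 2: (x=3, y=2), (x=3, y=4)
  Distance 3: (x=4, y=4), (x=3, y=5)
  Distance 4: (x=5, y=4), (x=4, y=5), (x=3, y=6)
  Distance 5: (x=5, y=3), (x=6, y=4), (x=5, y=5), (x=2, y=6), (x=4, y=6), (x=3, y=7)
  Distance 6: (x=5, y=2), (x=6, y=5), (x=1, y=6), (x=5, y=6), (x=4, y=7), (x=3, y=8)
  Distance 7: (x=1, y=5), (x=6, y=6), (x=1, y=7), (x=5, y=7), (x=2, y=8), (x=4, y=8), (x=3, y=9)
  Distance 8: (x=0, y=5), (x=0, y=7), (x=6, y=7), (x=1, y=8), (x=5, y=8), (x=3, y=10)
  Distance 9: (x=0, y=8), (x=6, y=8), (x=5, y=9), (x=2, y=10), (x=4, y=10), (x=3, y=11)
  Distance 10: (x=5, y=10), (x=2, y=11), (x=4, y=11)
Total reachable: 46 (grid has 58 open cells total)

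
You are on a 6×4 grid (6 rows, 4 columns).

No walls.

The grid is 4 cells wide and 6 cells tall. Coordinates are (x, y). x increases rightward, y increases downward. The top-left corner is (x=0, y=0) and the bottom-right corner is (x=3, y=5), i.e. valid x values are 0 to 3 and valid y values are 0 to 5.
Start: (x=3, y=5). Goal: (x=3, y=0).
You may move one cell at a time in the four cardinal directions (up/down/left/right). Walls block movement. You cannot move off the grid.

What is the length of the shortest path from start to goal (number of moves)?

BFS from (x=3, y=5) until reaching (x=3, y=0):
  Distance 0: (x=3, y=5)
  Distance 1: (x=3, y=4), (x=2, y=5)
  Distance 2: (x=3, y=3), (x=2, y=4), (x=1, y=5)
  Distance 3: (x=3, y=2), (x=2, y=3), (x=1, y=4), (x=0, y=5)
  Distance 4: (x=3, y=1), (x=2, y=2), (x=1, y=3), (x=0, y=4)
  Distance 5: (x=3, y=0), (x=2, y=1), (x=1, y=2), (x=0, y=3)  <- goal reached here
One shortest path (5 moves): (x=3, y=5) -> (x=3, y=4) -> (x=3, y=3) -> (x=3, y=2) -> (x=3, y=1) -> (x=3, y=0)

Answer: Shortest path length: 5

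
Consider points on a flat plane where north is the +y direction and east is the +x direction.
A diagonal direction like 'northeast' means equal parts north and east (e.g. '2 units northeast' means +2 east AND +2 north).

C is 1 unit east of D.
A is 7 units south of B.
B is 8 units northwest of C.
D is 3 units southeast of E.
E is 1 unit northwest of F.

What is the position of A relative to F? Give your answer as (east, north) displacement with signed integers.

Place F at the origin (east=0, north=0).
  E is 1 unit northwest of F: delta (east=-1, north=+1); E at (east=-1, north=1).
  D is 3 units southeast of E: delta (east=+3, north=-3); D at (east=2, north=-2).
  C is 1 unit east of D: delta (east=+1, north=+0); C at (east=3, north=-2).
  B is 8 units northwest of C: delta (east=-8, north=+8); B at (east=-5, north=6).
  A is 7 units south of B: delta (east=+0, north=-7); A at (east=-5, north=-1).
Therefore A relative to F: (east=-5, north=-1).

Answer: A is at (east=-5, north=-1) relative to F.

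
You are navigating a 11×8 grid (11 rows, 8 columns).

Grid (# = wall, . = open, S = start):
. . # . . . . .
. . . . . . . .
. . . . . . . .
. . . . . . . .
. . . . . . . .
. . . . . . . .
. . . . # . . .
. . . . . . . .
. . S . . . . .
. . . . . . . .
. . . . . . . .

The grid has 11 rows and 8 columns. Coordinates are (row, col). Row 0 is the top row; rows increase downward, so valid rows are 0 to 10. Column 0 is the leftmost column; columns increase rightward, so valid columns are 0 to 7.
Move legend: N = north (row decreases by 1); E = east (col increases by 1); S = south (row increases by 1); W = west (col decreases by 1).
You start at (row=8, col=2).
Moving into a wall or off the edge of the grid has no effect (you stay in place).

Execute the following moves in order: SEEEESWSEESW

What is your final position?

Start: (row=8, col=2)
  S (south): (row=8, col=2) -> (row=9, col=2)
  E (east): (row=9, col=2) -> (row=9, col=3)
  E (east): (row=9, col=3) -> (row=9, col=4)
  E (east): (row=9, col=4) -> (row=9, col=5)
  E (east): (row=9, col=5) -> (row=9, col=6)
  S (south): (row=9, col=6) -> (row=10, col=6)
  W (west): (row=10, col=6) -> (row=10, col=5)
  S (south): blocked, stay at (row=10, col=5)
  E (east): (row=10, col=5) -> (row=10, col=6)
  E (east): (row=10, col=6) -> (row=10, col=7)
  S (south): blocked, stay at (row=10, col=7)
  W (west): (row=10, col=7) -> (row=10, col=6)
Final: (row=10, col=6)

Answer: Final position: (row=10, col=6)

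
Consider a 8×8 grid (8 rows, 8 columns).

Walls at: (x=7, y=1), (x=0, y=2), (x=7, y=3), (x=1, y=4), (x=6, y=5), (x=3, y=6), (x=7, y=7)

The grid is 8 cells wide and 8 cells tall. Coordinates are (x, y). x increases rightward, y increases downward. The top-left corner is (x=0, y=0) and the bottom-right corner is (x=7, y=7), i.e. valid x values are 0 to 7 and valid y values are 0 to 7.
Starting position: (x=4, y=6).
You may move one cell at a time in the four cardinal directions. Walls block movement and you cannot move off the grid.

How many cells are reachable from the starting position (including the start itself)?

BFS flood-fill from (x=4, y=6):
  Distance 0: (x=4, y=6)
  Distance 1: (x=4, y=5), (x=5, y=6), (x=4, y=7)
  Distance 2: (x=4, y=4), (x=3, y=5), (x=5, y=5), (x=6, y=6), (x=3, y=7), (x=5, y=7)
  Distance 3: (x=4, y=3), (x=3, y=4), (x=5, y=4), (x=2, y=5), (x=7, y=6), (x=2, y=7), (x=6, y=7)
  Distance 4: (x=4, y=2), (x=3, y=3), (x=5, y=3), (x=2, y=4), (x=6, y=4), (x=1, y=5), (x=7, y=5), (x=2, y=6), (x=1, y=7)
  Distance 5: (x=4, y=1), (x=3, y=2), (x=5, y=2), (x=2, y=3), (x=6, y=3), (x=7, y=4), (x=0, y=5), (x=1, y=6), (x=0, y=7)
  Distance 6: (x=4, y=0), (x=3, y=1), (x=5, y=1), (x=2, y=2), (x=6, y=2), (x=1, y=3), (x=0, y=4), (x=0, y=6)
  Distance 7: (x=3, y=0), (x=5, y=0), (x=2, y=1), (x=6, y=1), (x=1, y=2), (x=7, y=2), (x=0, y=3)
  Distance 8: (x=2, y=0), (x=6, y=0), (x=1, y=1)
  Distance 9: (x=1, y=0), (x=7, y=0), (x=0, y=1)
  Distance 10: (x=0, y=0)
Total reachable: 57 (grid has 57 open cells total)

Answer: Reachable cells: 57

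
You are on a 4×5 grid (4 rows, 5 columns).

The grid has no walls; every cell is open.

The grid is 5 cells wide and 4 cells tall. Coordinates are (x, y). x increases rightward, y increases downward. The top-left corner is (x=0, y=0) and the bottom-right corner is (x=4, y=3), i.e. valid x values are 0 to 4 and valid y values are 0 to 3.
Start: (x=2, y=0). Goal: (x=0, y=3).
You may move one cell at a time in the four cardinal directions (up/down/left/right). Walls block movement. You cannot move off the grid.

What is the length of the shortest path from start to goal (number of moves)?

BFS from (x=2, y=0) until reaching (x=0, y=3):
  Distance 0: (x=2, y=0)
  Distance 1: (x=1, y=0), (x=3, y=0), (x=2, y=1)
  Distance 2: (x=0, y=0), (x=4, y=0), (x=1, y=1), (x=3, y=1), (x=2, y=2)
  Distance 3: (x=0, y=1), (x=4, y=1), (x=1, y=2), (x=3, y=2), (x=2, y=3)
  Distance 4: (x=0, y=2), (x=4, y=2), (x=1, y=3), (x=3, y=3)
  Distance 5: (x=0, y=3), (x=4, y=3)  <- goal reached here
One shortest path (5 moves): (x=2, y=0) -> (x=1, y=0) -> (x=0, y=0) -> (x=0, y=1) -> (x=0, y=2) -> (x=0, y=3)

Answer: Shortest path length: 5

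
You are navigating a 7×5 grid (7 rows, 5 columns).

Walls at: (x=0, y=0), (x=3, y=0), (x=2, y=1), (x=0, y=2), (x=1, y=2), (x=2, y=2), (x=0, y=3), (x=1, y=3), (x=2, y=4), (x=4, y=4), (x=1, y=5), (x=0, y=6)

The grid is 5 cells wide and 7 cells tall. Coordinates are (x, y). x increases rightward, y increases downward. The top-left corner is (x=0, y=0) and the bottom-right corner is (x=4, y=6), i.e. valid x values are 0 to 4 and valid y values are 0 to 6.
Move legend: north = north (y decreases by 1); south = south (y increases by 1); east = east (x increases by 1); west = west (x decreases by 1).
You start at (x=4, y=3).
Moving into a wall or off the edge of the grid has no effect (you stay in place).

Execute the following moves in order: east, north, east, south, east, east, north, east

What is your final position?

Start: (x=4, y=3)
  east (east): blocked, stay at (x=4, y=3)
  north (north): (x=4, y=3) -> (x=4, y=2)
  east (east): blocked, stay at (x=4, y=2)
  south (south): (x=4, y=2) -> (x=4, y=3)
  east (east): blocked, stay at (x=4, y=3)
  east (east): blocked, stay at (x=4, y=3)
  north (north): (x=4, y=3) -> (x=4, y=2)
  east (east): blocked, stay at (x=4, y=2)
Final: (x=4, y=2)

Answer: Final position: (x=4, y=2)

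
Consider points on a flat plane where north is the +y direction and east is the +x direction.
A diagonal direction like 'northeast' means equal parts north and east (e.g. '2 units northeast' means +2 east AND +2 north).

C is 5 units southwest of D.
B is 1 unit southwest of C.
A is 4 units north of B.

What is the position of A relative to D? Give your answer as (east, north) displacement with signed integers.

Answer: A is at (east=-6, north=-2) relative to D.

Derivation:
Place D at the origin (east=0, north=0).
  C is 5 units southwest of D: delta (east=-5, north=-5); C at (east=-5, north=-5).
  B is 1 unit southwest of C: delta (east=-1, north=-1); B at (east=-6, north=-6).
  A is 4 units north of B: delta (east=+0, north=+4); A at (east=-6, north=-2).
Therefore A relative to D: (east=-6, north=-2).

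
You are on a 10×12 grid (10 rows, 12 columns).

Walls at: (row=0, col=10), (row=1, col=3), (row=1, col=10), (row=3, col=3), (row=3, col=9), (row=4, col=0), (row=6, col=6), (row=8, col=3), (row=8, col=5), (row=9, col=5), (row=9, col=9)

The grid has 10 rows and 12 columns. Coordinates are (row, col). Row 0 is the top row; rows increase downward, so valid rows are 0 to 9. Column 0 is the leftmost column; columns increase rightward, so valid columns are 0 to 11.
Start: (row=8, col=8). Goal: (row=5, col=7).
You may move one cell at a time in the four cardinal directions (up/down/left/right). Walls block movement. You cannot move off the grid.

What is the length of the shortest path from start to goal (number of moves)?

BFS from (row=8, col=8) until reaching (row=5, col=7):
  Distance 0: (row=8, col=8)
  Distance 1: (row=7, col=8), (row=8, col=7), (row=8, col=9), (row=9, col=8)
  Distance 2: (row=6, col=8), (row=7, col=7), (row=7, col=9), (row=8, col=6), (row=8, col=10), (row=9, col=7)
  Distance 3: (row=5, col=8), (row=6, col=7), (row=6, col=9), (row=7, col=6), (row=7, col=10), (row=8, col=11), (row=9, col=6), (row=9, col=10)
  Distance 4: (row=4, col=8), (row=5, col=7), (row=5, col=9), (row=6, col=10), (row=7, col=5), (row=7, col=11), (row=9, col=11)  <- goal reached here
One shortest path (4 moves): (row=8, col=8) -> (row=8, col=7) -> (row=7, col=7) -> (row=6, col=7) -> (row=5, col=7)

Answer: Shortest path length: 4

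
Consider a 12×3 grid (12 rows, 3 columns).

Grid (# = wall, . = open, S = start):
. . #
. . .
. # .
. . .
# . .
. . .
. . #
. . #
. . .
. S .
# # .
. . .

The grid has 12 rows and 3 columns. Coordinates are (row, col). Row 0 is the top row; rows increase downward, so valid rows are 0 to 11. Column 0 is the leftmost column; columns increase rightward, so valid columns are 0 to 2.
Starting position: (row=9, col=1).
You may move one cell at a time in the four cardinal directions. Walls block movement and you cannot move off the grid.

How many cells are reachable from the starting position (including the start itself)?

Answer: Reachable cells: 29

Derivation:
BFS flood-fill from (row=9, col=1):
  Distance 0: (row=9, col=1)
  Distance 1: (row=8, col=1), (row=9, col=0), (row=9, col=2)
  Distance 2: (row=7, col=1), (row=8, col=0), (row=8, col=2), (row=10, col=2)
  Distance 3: (row=6, col=1), (row=7, col=0), (row=11, col=2)
  Distance 4: (row=5, col=1), (row=6, col=0), (row=11, col=1)
  Distance 5: (row=4, col=1), (row=5, col=0), (row=5, col=2), (row=11, col=0)
  Distance 6: (row=3, col=1), (row=4, col=2)
  Distance 7: (row=3, col=0), (row=3, col=2)
  Distance 8: (row=2, col=0), (row=2, col=2)
  Distance 9: (row=1, col=0), (row=1, col=2)
  Distance 10: (row=0, col=0), (row=1, col=1)
  Distance 11: (row=0, col=1)
Total reachable: 29 (grid has 29 open cells total)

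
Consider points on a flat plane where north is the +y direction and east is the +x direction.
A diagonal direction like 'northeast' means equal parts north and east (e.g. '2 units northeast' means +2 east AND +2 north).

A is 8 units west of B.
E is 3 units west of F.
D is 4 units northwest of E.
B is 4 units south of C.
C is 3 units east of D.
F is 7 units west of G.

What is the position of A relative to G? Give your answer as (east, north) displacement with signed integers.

Place G at the origin (east=0, north=0).
  F is 7 units west of G: delta (east=-7, north=+0); F at (east=-7, north=0).
  E is 3 units west of F: delta (east=-3, north=+0); E at (east=-10, north=0).
  D is 4 units northwest of E: delta (east=-4, north=+4); D at (east=-14, north=4).
  C is 3 units east of D: delta (east=+3, north=+0); C at (east=-11, north=4).
  B is 4 units south of C: delta (east=+0, north=-4); B at (east=-11, north=0).
  A is 8 units west of B: delta (east=-8, north=+0); A at (east=-19, north=0).
Therefore A relative to G: (east=-19, north=0).

Answer: A is at (east=-19, north=0) relative to G.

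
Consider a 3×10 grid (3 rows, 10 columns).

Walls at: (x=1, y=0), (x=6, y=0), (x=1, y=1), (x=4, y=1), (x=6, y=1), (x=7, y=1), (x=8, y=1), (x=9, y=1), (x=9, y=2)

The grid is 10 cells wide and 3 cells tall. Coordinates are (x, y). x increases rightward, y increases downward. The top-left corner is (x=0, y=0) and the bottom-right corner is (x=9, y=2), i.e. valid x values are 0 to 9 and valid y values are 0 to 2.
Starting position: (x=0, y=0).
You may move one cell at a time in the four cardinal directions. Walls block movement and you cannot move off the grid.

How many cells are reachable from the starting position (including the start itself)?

Answer: Reachable cells: 18

Derivation:
BFS flood-fill from (x=0, y=0):
  Distance 0: (x=0, y=0)
  Distance 1: (x=0, y=1)
  Distance 2: (x=0, y=2)
  Distance 3: (x=1, y=2)
  Distance 4: (x=2, y=2)
  Distance 5: (x=2, y=1), (x=3, y=2)
  Distance 6: (x=2, y=0), (x=3, y=1), (x=4, y=2)
  Distance 7: (x=3, y=0), (x=5, y=2)
  Distance 8: (x=4, y=0), (x=5, y=1), (x=6, y=2)
  Distance 9: (x=5, y=0), (x=7, y=2)
  Distance 10: (x=8, y=2)
Total reachable: 18 (grid has 21 open cells total)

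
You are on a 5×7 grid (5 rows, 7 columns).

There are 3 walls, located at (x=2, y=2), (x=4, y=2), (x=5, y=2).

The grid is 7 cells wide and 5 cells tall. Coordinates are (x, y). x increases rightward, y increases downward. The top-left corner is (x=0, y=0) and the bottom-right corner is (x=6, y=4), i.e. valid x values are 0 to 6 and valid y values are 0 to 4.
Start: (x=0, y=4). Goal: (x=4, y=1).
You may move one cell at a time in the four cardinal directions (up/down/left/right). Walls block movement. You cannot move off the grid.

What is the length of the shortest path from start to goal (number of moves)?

Answer: Shortest path length: 7

Derivation:
BFS from (x=0, y=4) until reaching (x=4, y=1):
  Distance 0: (x=0, y=4)
  Distance 1: (x=0, y=3), (x=1, y=4)
  Distance 2: (x=0, y=2), (x=1, y=3), (x=2, y=4)
  Distance 3: (x=0, y=1), (x=1, y=2), (x=2, y=3), (x=3, y=4)
  Distance 4: (x=0, y=0), (x=1, y=1), (x=3, y=3), (x=4, y=4)
  Distance 5: (x=1, y=0), (x=2, y=1), (x=3, y=2), (x=4, y=3), (x=5, y=4)
  Distance 6: (x=2, y=0), (x=3, y=1), (x=5, y=3), (x=6, y=4)
  Distance 7: (x=3, y=0), (x=4, y=1), (x=6, y=3)  <- goal reached here
One shortest path (7 moves): (x=0, y=4) -> (x=1, y=4) -> (x=2, y=4) -> (x=3, y=4) -> (x=3, y=3) -> (x=3, y=2) -> (x=3, y=1) -> (x=4, y=1)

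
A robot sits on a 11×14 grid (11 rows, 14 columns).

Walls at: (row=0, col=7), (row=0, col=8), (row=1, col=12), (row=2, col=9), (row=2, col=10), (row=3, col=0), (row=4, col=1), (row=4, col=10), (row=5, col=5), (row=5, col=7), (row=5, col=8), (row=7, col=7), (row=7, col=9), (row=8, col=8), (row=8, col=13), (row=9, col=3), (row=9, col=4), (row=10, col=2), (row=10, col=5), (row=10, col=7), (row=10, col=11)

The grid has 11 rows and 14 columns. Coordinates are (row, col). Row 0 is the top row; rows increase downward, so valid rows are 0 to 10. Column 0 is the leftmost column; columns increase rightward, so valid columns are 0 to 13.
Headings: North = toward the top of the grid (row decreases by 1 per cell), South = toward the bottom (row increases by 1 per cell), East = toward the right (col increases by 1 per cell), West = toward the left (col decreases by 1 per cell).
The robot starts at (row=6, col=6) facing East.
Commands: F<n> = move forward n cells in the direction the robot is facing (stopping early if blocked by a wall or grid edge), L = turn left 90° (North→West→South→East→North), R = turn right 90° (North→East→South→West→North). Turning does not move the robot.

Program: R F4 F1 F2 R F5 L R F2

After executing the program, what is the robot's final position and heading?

Answer: Final position: (row=10, col=6), facing West

Derivation:
Start: (row=6, col=6), facing East
  R: turn right, now facing South
  F4: move forward 4, now at (row=10, col=6)
  F1: move forward 0/1 (blocked), now at (row=10, col=6)
  F2: move forward 0/2 (blocked), now at (row=10, col=6)
  R: turn right, now facing West
  F5: move forward 0/5 (blocked), now at (row=10, col=6)
  L: turn left, now facing South
  R: turn right, now facing West
  F2: move forward 0/2 (blocked), now at (row=10, col=6)
Final: (row=10, col=6), facing West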